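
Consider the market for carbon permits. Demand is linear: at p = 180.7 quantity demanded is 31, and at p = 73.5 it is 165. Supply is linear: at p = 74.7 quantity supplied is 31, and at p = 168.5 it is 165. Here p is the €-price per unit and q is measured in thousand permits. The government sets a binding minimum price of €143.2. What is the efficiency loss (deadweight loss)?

€424.53 thousand

Demand slope = (73.5 − 180.7)/(165 − 31) = −0.8, so p = 205.5 − 0.8q.
Supply slope = (168.5 − 74.7)/(165 − 31) = 0.7, so p = 53 + 0.7q.
Competitive equilibrium: 205.5 − 0.8q = 53 + 0.7q → q* = 101.6667, p* = 124.1667.
At the floor p = 143.2, quantity demanded = (205.5 − 143.2)/0.8 = 77.875.
Sellers' marginal cost at q' = 77.875: 53 + 0.7·77.875 = 107.5125.
Δq = 101.6667 − 77.875 = 23.7917; wedge = 143.2 − 107.5125 = 35.6875.
The triangle = ½ × 23.7917 × 35.6875 = €424.53 thousand.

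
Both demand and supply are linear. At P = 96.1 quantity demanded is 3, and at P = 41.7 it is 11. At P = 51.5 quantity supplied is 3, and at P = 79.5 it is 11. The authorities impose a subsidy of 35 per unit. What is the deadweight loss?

Demand slope = (41.7 − 96.1)/(11 − 3) = −6.8, so P = 116.5 − 6.8Q.
Supply slope = (79.5 − 51.5)/(11 − 3) = 3.5, so P = 41 + 3.5Q.
Competitive equilibrium: 116.5 − 6.8Q = 41 + 3.5Q → Q* = 7.3301, P* = 66.6553.
The subsidy lowers effective supply by 35: P = 6 + 3.5Q.
New quantity: 116.5 − 6.8Q = 6 + 3.5Q → Q' = 10.7282.
Overproduction ΔQ = 10.7282 − 7.3301 = 3.3981; wedge = subsidy = 35.
Welfare loss = ½ × 3.3981 × 35 = 59.47.

59.47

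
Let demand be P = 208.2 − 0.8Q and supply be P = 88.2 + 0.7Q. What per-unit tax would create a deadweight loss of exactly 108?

18

Competitive equilibrium: 208.2 − 0.8Q = 88.2 + 0.7Q → Q* = 80, P* = 144.2.
A tax t gives ΔQ = t/1.5 and wedge t, so DWL = t²/3.
t²/3 = 108 → t² = 324 → t = 18.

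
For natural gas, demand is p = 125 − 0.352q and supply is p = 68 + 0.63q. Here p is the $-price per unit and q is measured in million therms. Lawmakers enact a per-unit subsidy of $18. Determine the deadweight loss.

Competitive equilibrium: 125 − 0.352q = 68 + 0.63q → q* = 58.0448, p* = 104.5682.
The subsidy lowers effective supply by 18: p = 50 + 0.63q.
New quantity: 125 − 0.352q = 50 + 0.63q → q' = 76.3747.
Overproduction Δq = 76.3747 − 58.0448 = 18.3299; wedge = subsidy = 18.
DWL = ½ × 18.3299 × 18 = $164.97 million.

$164.97 million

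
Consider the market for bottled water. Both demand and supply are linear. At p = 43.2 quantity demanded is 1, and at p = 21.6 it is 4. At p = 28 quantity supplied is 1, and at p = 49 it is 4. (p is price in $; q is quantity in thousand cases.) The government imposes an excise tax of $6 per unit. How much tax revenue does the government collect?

$9.89 thousand

Demand slope = (21.6 − 43.2)/(4 − 1) = −7.2, so p = 50.4 − 7.2q.
Supply slope = (49 − 28)/(4 − 1) = 7, so p = 21 + 7q.
Competitive equilibrium: 50.4 − 7.2q = 21 + 7q → q* = 2.0704, p* = 35.493.
With the tax, the buyer price exceeds the seller price by 6: (50.4 − 7.2q) − (21 + 7q) = 6 → q' = 1.6479.
Tax revenue = 6 × 1.6479 = $9.89 thousand.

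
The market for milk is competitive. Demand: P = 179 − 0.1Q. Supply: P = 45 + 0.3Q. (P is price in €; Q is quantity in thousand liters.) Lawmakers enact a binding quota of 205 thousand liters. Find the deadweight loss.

€3380 thousand

Competitive equilibrium: 179 − 0.1Q = 45 + 0.3Q → Q* = 335, P* = 145.5.
At Q = 205: demand price = 179 − 0.1·205 = 158.5; supply price = 45 + 0.3·205 = 106.5.
ΔQ = 335 − 205 = 130; wedge = 158.5 − 106.5 = 52.
The triangle = ½ × 130 × 52 = €3380 thousand.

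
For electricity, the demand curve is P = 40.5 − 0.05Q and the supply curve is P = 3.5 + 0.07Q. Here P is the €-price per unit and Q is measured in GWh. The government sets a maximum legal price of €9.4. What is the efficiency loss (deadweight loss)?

Competitive equilibrium: 40.5 − 0.05Q = 3.5 + 0.07Q → Q* = 308.3333, P* = 25.0833.
At the ceiling P = 9.4, quantity supplied = (9.4 − 3.5)/0.07 = 84.2857.
Willingness to pay at Q' = 84.2857: 40.5 − 0.05·84.2857 = 36.2857.
ΔQ = 308.3333 − 84.2857 = 224.0476; wedge = 36.2857 − 9.4 = 26.8857.
Welfare loss = ½ × 224.0476 × 26.8857 = €3011.84.

€3011.84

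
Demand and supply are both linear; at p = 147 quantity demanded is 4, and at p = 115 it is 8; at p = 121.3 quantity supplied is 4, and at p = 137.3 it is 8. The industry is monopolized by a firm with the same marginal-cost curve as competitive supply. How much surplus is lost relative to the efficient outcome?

36.21

Demand slope = (115 − 147)/(8 − 4) = −8, so p = 179 − 8q.
Supply slope = (137.3 − 121.3)/(8 − 4) = 4, so p = 105.3 + 4q.
Competitive equilibrium: 179 − 8q = 105.3 + 4q → q* = 6.1417, p* = 129.8667.
Marginal revenue: MR = 179 − 16q. Set MR = MC: 179 − 16q = 105.3 + 4q → q_m = 3.685.
Price p_m = 179 − 8·3.685 = 149.52; MC(q_m) = 105.3 + 4·3.685 = 120.04.
Competitive q* = 6.1417, so Δq = 2.4567; wedge = 149.52 − 120.04 = 29.48.
The triangle = ½ × 2.4567 × 29.48 = 36.21.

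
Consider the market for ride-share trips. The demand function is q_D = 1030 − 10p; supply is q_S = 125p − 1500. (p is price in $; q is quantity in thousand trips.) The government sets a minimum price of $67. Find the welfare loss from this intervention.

$12576.36 thousand

In inverse form: demand p = 103 − 0.1q, supply p = 12 + 0.008q.
Competitive equilibrium: 103 − 0.1q = 12 + 0.008q → q* = 842.5926, p* = 18.7407.
At the floor p = 67, quantity demanded = (103 − 67)/0.1 = 360.
Sellers' marginal cost at q' = 360: 12 + 0.008·360 = 14.88.
Δq = 842.5926 − 360 = 482.5926; wedge = 67 − 14.88 = 52.12.
DWL = ½ × 482.5926 × 52.12 = $12576.36 thousand.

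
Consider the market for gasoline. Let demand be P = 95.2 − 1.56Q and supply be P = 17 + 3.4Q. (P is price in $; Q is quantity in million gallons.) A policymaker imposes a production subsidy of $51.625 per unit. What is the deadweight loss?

$268.66 million

Competitive equilibrium: 95.2 − 1.56Q = 17 + 3.4Q → Q* = 15.7661, P* = 70.6048.
The subsidy lowers effective supply by 51.625: P = 3.4Q − 34.625.
New quantity: 95.2 − 1.56Q = 3.4Q − 34.625 → Q' = 26.1744.
Overproduction ΔQ = 26.1744 − 15.7661 = 10.4083; wedge = subsidy = 51.625.
Deadweight loss = ½ × 10.4083 × 51.625 = $268.66 million.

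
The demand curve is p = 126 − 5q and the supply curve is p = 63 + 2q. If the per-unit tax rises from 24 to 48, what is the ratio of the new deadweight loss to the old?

Competitive equilibrium: 126 − 5q = 63 + 2q → q* = 9, p* = 81.
For a per-unit tax t: Δq = t/7, so DWL = ½·t·(t/7) = t²/14.
At t = 24: DWL = 41.143. At t = 48: DWL = 164.571.
Ratio = (48/24)² = 4.

4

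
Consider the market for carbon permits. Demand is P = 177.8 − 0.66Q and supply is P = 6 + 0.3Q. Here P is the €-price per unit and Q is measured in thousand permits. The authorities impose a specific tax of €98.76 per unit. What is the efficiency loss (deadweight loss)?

€5079.97 thousand

Competitive equilibrium: 177.8 − 0.66Q = 6 + 0.3Q → Q* = 178.9583, P* = 59.6875.
With the tax, the buyer price exceeds the seller price by 98.76: (177.8 − 0.66Q) − (6 + 0.3Q) = 98.76 → Q' = 76.0833.
ΔQ = 178.9583 − 76.0833 = 102.875; the wedge equals the tax, 98.76.
DWL = ½ × 102.875 × 98.76 = €5079.97 thousand.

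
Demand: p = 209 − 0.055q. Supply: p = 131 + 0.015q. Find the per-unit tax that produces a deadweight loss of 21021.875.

54.25

Competitive equilibrium: 209 − 0.055q = 131 + 0.015q → q* = 1114.2857, p* = 147.7143.
A tax t gives Δq = t/0.07 and wedge t, so DWL = t²/0.14.
t²/0.14 = 21021.875 → t² = 2943.0625 → t = 54.25.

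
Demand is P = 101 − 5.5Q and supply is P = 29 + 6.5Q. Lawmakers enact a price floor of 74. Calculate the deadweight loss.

7.14

Competitive equilibrium: 101 − 5.5Q = 29 + 6.5Q → Q* = 6, P* = 68.
At the floor P = 74, quantity demanded = (101 − 74)/5.5 = 4.9091.
Sellers' marginal cost at Q' = 4.9091: 29 + 6.5·4.9091 = 60.9092.
ΔQ = 6 − 4.9091 = 1.0909; wedge = 74 − 60.9092 = 13.0908.
Deadweight loss = ½ × 1.0909 × 13.0908 = 7.14.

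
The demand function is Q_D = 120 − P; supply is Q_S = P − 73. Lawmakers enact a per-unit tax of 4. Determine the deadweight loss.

4

In inverse form: demand P = 120 − Q, supply P = 73 + Q.
Competitive equilibrium: 120 − Q = 73 + Q → Q* = 23.5, P* = 96.5.
With the tax, the buyer price exceeds the seller price by 4: (120 − Q) − (73 + Q) = 4 → Q' = 21.5.
ΔQ = 23.5 − 21.5 = 2; the wedge equals the tax, 4.
The triangle = ½ × 2 × 4 = 4.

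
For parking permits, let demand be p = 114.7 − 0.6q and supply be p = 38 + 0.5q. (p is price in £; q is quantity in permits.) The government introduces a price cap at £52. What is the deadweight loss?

£957.64

Competitive equilibrium: 114.7 − 0.6q = 38 + 0.5q → q* = 69.7273, p* = 72.8636.
At the ceiling p = 52, quantity supplied = (52 − 38)/0.5 = 28.
Willingness to pay at q' = 28: 114.7 − 0.6·28 = 97.9.
Δq = 69.7273 − 28 = 41.7273; wedge = 97.9 − 52 = 45.9.
DWL = ½ × 41.7273 × 45.9 = £957.64.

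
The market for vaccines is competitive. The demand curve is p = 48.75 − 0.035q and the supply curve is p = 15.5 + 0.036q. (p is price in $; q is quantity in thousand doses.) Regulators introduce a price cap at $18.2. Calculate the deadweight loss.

$5491.59 thousand

Competitive equilibrium: 48.75 − 0.035q = 15.5 + 0.036q → q* = 468.3099, p* = 32.3592.
At the ceiling p = 18.2, quantity supplied = (18.2 − 15.5)/0.036 = 75.
Willingness to pay at q' = 75: 48.75 − 0.035·75 = 46.125.
Δq = 468.3099 − 75 = 393.3099; wedge = 46.125 − 18.2 = 27.925.
DWL = ½ × 393.3099 × 27.925 = $5491.59 thousand.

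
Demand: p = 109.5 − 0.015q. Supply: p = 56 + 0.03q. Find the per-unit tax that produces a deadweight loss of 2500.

15

Competitive equilibrium: 109.5 − 0.015q = 56 + 0.03q → q* = 1188.8889, p* = 91.6667.
A tax t gives Δq = t/0.045 and wedge t, so DWL = t²/0.09.
t²/0.09 = 2500 → t² = 225 → t = 15.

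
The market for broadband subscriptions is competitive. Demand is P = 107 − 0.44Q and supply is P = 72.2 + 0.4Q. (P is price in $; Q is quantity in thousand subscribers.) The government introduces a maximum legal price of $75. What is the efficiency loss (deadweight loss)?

$497.84 thousand

Competitive equilibrium: 107 − 0.44Q = 72.2 + 0.4Q → Q* = 41.4286, P* = 88.7714.
At the ceiling P = 75, quantity supplied = (75 − 72.2)/0.4 = 7.
Willingness to pay at Q' = 7: 107 − 0.44·7 = 103.92.
ΔQ = 41.4286 − 7 = 34.4286; wedge = 103.92 − 75 = 28.92.
The triangle = ½ × 34.4286 × 28.92 = $497.84 thousand.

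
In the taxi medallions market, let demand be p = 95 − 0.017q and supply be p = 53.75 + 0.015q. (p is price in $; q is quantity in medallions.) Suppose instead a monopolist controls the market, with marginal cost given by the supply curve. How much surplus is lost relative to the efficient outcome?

Competitive equilibrium: 95 − 0.017q = 53.75 + 0.015q → q* = 1289.0625, p* = 73.0859.
Marginal revenue: MR = 95 − 0.034q. Set MR = MC: 95 − 0.034q = 53.75 + 0.015q → q_m = 841.8367.
Price p_m = 95 − 0.017·841.8367 = 80.6888; MC(q_m) = 53.75 + 0.015·841.8367 = 66.3776.
Competitive q* = 1289.0625, so Δq = 447.2258; wedge = 80.6888 − 66.3776 = 14.3112.
The triangle = ½ × 447.2258 × 14.3112 = $3200.17.

$3200.17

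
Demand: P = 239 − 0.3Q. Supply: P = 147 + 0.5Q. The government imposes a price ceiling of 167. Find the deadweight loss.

2250

Competitive equilibrium: 239 − 0.3Q = 147 + 0.5Q → Q* = 115, P* = 204.5.
At the ceiling P = 167, quantity supplied = (167 − 147)/0.5 = 40.
Willingness to pay at Q' = 40: 239 − 0.3·40 = 227.
ΔQ = 115 − 40 = 75; wedge = 227 − 167 = 60.
DWL = ½ × 75 × 60 = 2250.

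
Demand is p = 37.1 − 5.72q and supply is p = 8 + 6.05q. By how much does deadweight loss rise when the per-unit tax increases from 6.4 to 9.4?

Competitive equilibrium: 37.1 − 5.72q = 8 + 6.05q → q* = 2.4724, p* = 22.9579.
For a per-unit tax t: Δq = t/11.77, so DWL = ½·t·(t/11.77) = t²/23.54.
At t = 6.4: DWL = 1.74. At t = 9.4: DWL = 3.754.
Increase = 3.754 − 1.74 = 2.01.

2.01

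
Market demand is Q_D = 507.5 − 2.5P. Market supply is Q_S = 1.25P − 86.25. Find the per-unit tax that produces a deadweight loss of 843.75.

45

In inverse form: demand P = 203 − 0.4Q, supply P = 69 + 0.8Q.
Competitive equilibrium: 203 − 0.4Q = 69 + 0.8Q → Q* = 111.6667, P* = 158.3333.
A tax t gives ΔQ = t/1.2 and wedge t, so DWL = t²/2.4.
t²/2.4 = 843.75 → t² = 2025 → t = 45.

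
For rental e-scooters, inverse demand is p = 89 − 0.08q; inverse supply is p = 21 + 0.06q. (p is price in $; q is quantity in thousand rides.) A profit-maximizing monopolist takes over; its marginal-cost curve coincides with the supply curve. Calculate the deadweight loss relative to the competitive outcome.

$2183.71 thousand

Competitive equilibrium: 89 − 0.08q = 21 + 0.06q → q* = 485.71429, p* = 50.14286.
Marginal revenue: MR = 89 − 0.16q. Set MR = MC: 89 − 0.16q = 21 + 0.06q → q_m = 309.09091.
Price p_m = 89 − 0.08·309.09091 = 64.27273; MC(q_m) = 21 + 0.06·309.09091 = 39.54545.
Competitive q* = 485.71429, so Δq = 176.62338; wedge = 64.27273 − 39.54545 = 24.72728.
DWL = ½ × 176.62338 × 24.72728 = $2183.71 thousand.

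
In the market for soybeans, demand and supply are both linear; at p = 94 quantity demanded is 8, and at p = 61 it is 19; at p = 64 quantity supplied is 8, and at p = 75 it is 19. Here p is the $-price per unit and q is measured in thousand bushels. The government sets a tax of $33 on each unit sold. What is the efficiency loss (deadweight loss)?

Demand slope = (61 − 94)/(19 − 8) = −3, so p = 118 − 3q.
Supply slope = (75 − 64)/(19 − 8) = 1, so p = 56 + q.
Competitive equilibrium: 118 − 3q = 56 + q → q* = 15.5, p* = 71.5.
With the tax, the buyer price exceeds the seller price by 33: (118 − 3q) − (56 + q) = 33 → q' = 7.25.
Δq = 15.5 − 7.25 = 8.25; the wedge equals the tax, 33.
Welfare loss = ½ × 8.25 × 33 = $136.125 thousand.

$136.125 thousand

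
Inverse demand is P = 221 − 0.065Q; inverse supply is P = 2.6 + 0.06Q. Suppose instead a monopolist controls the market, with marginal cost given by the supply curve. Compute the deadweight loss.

22329.80

Competitive equilibrium: 221 − 0.065Q = 2.6 + 0.06Q → Q* = 1747.2, P* = 107.432.
Marginal revenue: MR = 221 − 0.13Q. Set MR = MC: 221 − 0.13Q = 2.6 + 0.06Q → Q_m = 1149.4737.
Price P_m = 221 − 0.065·1149.4737 = 146.2842; MC(Q_m) = 2.6 + 0.06·1149.4737 = 71.5684.
Competitive Q* = 1747.2, so ΔQ = 597.7263; wedge = 146.2842 − 71.5684 = 74.7158.
Welfare loss = ½ × 597.7263 × 74.7158 = 22329.80.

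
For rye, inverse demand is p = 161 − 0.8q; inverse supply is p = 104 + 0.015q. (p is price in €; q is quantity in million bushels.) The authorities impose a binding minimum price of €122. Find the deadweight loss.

Competitive equilibrium: 161 − 0.8q = 104 + 0.015q → q* = 69.9387, p* = 105.0491.
At the floor p = 122, quantity demanded = (161 − 122)/0.8 = 48.75.
Sellers' marginal cost at q' = 48.75: 104 + 0.015·48.75 = 104.7313.
Δq = 69.9387 − 48.75 = 21.1887; wedge = 122 − 104.7313 = 17.2687.
Deadweight loss = ½ × 21.1887 × 17.2687 = €182.95 million.

€182.95 million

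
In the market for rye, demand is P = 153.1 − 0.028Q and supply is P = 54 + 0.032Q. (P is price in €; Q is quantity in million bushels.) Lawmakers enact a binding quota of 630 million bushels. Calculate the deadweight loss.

Competitive equilibrium: 153.1 − 0.028Q = 54 + 0.032Q → Q* = 1651.6667, P* = 106.8533.
At Q = 630: demand price = 153.1 − 0.028·630 = 135.46; supply price = 54 + 0.032·630 = 74.16.
ΔQ = 1651.6667 − 630 = 1021.6667; wedge = 135.46 − 74.16 = 61.3.
Deadweight loss = ½ × 1021.6667 × 61.3 = €31314.08 million.

€31314.08 million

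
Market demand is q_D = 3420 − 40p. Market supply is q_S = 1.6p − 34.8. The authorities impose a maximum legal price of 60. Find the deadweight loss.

441.97

In inverse form: demand p = 85.5 − 0.025q, supply p = 21.75 + 0.625q.
Competitive equilibrium: 85.5 − 0.025q = 21.75 + 0.625q → q* = 98.0769, p* = 83.0481.
At the ceiling p = 60, quantity supplied = (60 − 21.75)/0.625 = 61.2.
Willingness to pay at q' = 61.2: 85.5 − 0.025·61.2 = 83.97.
Δq = 98.0769 − 61.2 = 36.8769; wedge = 83.97 − 60 = 23.97.
Welfare loss = ½ × 36.8769 × 23.97 = 441.97.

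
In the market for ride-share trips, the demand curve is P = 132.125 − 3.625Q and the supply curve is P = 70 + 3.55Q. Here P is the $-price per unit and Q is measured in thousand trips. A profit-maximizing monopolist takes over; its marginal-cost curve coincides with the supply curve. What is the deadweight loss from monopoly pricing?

Competitive equilibrium: 132.125 − 3.625Q = 70 + 3.55Q → Q* = 8.6585, P* = 100.7378.
Marginal revenue: MR = 132.125 − 7.25Q. Set MR = MC: 132.125 − 7.25Q = 70 + 3.55Q → Q_m = 5.7523.
Price P_m = 132.125 − 3.625·5.7523 = 111.2729; MC(Q_m) = 70 + 3.55·5.7523 = 90.4207.
Competitive Q* = 8.6585, so ΔQ = 2.9062; wedge = 111.2729 − 90.4207 = 20.8522.
DWL = ½ × 2.9062 × 20.8522 = $30.30 thousand.

$30.30 thousand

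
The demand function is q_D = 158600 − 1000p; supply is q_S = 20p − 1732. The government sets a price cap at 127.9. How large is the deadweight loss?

8749.57

In inverse form: demand p = 158.6 − 0.001q, supply p = 86.6 + 0.05q.
Competitive equilibrium: 158.6 − 0.001q = 86.6 + 0.05q → q* = 1411.7647, p* = 157.1882.
At the ceiling p = 127.9, quantity supplied = (127.9 − 86.6)/0.05 = 826.
Willingness to pay at q' = 826: 158.6 − 0.001·826 = 157.774.
Δq = 1411.7647 − 826 = 585.7647; wedge = 157.774 − 127.9 = 29.874.
DWL = ½ × 585.7647 × 29.874 = 8749.57.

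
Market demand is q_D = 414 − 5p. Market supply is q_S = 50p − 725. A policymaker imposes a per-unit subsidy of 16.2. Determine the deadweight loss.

In inverse form: demand p = 82.8 − 0.2q, supply p = 14.5 + 0.02q.
Competitive equilibrium: 82.8 − 0.2q = 14.5 + 0.02q → q* = 310.4545, p* = 20.7091.
The subsidy lowers effective supply by 16.2: p = 0.02q − 1.7.
New quantity: 82.8 − 0.2q = 0.02q − 1.7 → q' = 384.0909.
Overproduction Δq = 384.0909 − 310.4545 = 73.6364; wedge = subsidy = 16.2.
Deadweight loss = ½ × 73.6364 × 16.2 = 596.45.

596.45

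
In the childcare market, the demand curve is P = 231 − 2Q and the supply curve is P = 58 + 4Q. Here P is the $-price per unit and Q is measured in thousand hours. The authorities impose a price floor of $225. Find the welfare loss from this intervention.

$2002.08 thousand

Competitive equilibrium: 231 − 2Q = 58 + 4Q → Q* = 28.8333, P* = 173.3333.
At the floor P = 225, quantity demanded = (231 − 225)/2 = 3.
Sellers' marginal cost at Q' = 3: 58 + 4·3 = 70.
ΔQ = 28.8333 − 3 = 25.8333; wedge = 225 − 70 = 155.
Welfare loss = ½ × 25.8333 × 155 = $2002.08 thousand.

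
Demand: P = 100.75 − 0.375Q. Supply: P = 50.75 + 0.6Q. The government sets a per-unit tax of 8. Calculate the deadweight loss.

32.82

Competitive equilibrium: 100.75 − 0.375Q = 50.75 + 0.6Q → Q* = 51.2821, P* = 81.5192.
With the tax, the buyer price exceeds the seller price by 8: (100.75 − 0.375Q) − (50.75 + 0.6Q) = 8 → Q' = 43.0769.
ΔQ = 51.2821 − 43.0769 = 8.2052; the wedge equals the tax, 8.
DWL = ½ × 8.2052 × 8 = 32.82.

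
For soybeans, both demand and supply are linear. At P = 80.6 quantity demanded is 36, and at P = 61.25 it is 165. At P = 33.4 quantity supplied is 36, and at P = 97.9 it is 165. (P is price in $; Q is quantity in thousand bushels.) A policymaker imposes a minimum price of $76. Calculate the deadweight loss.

$571.90 thousand

Demand slope = (61.25 − 80.6)/(165 − 36) = −0.15, so P = 86 − 0.15Q.
Supply slope = (97.9 − 33.4)/(165 − 36) = 0.5, so P = 15.4 + 0.5Q.
Competitive equilibrium: 86 − 0.15Q = 15.4 + 0.5Q → Q* = 108.6154, P* = 69.7077.
At the floor P = 76, quantity demanded = (86 − 76)/0.15 = 66.6667.
Sellers' marginal cost at Q' = 66.6667: 15.4 + 0.5·66.6667 = 48.7334.
ΔQ = 108.6154 − 66.6667 = 41.9487; wedge = 76 − 48.7334 = 27.2666.
DWL = ½ × 41.9487 × 27.2666 = $571.90 thousand.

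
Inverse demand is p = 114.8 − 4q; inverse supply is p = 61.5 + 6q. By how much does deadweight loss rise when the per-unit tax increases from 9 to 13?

4.40

Competitive equilibrium: 114.8 − 4q = 61.5 + 6q → q* = 5.33, p* = 93.48.
For a per-unit tax t: Δq = t/10, so DWL = ½·t·(t/10) = t²/20.
At t = 9: DWL = 4.05. At t = 13: DWL = 8.45.
Increase = 8.45 − 4.05 = 4.40.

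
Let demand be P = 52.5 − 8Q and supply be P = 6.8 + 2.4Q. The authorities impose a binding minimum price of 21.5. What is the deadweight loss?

Competitive equilibrium: 52.5 − 8Q = 6.8 + 2.4Q → Q* = 4.3942, P* = 17.3462.
At the floor P = 21.5, quantity demanded = (52.5 − 21.5)/8 = 3.875.
Sellers' marginal cost at Q' = 3.875: 6.8 + 2.4·3.875 = 16.1.
ΔQ = 4.3942 − 3.875 = 0.5192; wedge = 21.5 − 16.1 = 5.4.
DWL = ½ × 0.5192 × 5.4 = 1.40.

1.40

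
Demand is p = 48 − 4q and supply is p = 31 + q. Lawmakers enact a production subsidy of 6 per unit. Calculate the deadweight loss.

Competitive equilibrium: 48 − 4q = 31 + q → q* = 3.4, p* = 34.4.
The subsidy lowers effective supply by 6: p = 25 + q.
New quantity: 48 − 4q = 25 + q → q' = 4.6.
Overproduction Δq = 4.6 − 3.4 = 1.2; wedge = subsidy = 6.
DWL = ½ × 1.2 × 6 = 3.60.

3.60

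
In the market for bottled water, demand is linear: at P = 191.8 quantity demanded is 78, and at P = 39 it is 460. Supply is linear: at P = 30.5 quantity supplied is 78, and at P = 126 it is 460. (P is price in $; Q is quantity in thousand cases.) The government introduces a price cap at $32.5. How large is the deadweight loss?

Demand slope = (39 − 191.8)/(460 − 78) = −0.4, so P = 223 − 0.4Q.
Supply slope = (126 − 30.5)/(460 − 78) = 0.25, so P = 11 + 0.25Q.
Competitive equilibrium: 223 − 0.4Q = 11 + 0.25Q → Q* = 326.15385, P* = 92.53846.
At the ceiling P = 32.5, quantity supplied = (32.5 − 11)/0.25 = 86.
Willingness to pay at Q' = 86: 223 − 0.4·86 = 188.6.
ΔQ = 326.15385 − 86 = 240.15385; wedge = 188.6 − 32.5 = 156.1.
Welfare loss = ½ × 240.15385 × 156.1 = $18744.01 thousand.

$18744.01 thousand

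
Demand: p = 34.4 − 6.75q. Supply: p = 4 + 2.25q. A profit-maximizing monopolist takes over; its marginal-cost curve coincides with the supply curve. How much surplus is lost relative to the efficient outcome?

9.43

Competitive equilibrium: 34.4 − 6.75q = 4 + 2.25q → q* = 3.3778, p* = 11.6.
Marginal revenue: MR = 34.4 − 13.5q. Set MR = MC: 34.4 − 13.5q = 4 + 2.25q → q_m = 1.9302.
Price p_m = 34.4 − 6.75·1.9302 = 21.3712; MC(q_m) = 4 + 2.25·1.9302 = 8.343.
Competitive q* = 3.3778, so Δq = 1.4476; wedge = 21.3712 − 8.343 = 13.0282.
DWL = ½ × 1.4476 × 13.0282 = 9.43.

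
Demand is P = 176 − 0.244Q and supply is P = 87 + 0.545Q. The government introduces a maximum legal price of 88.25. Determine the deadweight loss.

Competitive equilibrium: 176 − 0.244Q = 87 + 0.545Q → Q* = 112.801, P* = 148.4766.
At the ceiling P = 88.25, quantity supplied = (88.25 − 87)/0.545 = 2.2936.
Willingness to pay at Q' = 2.2936: 176 − 0.244·2.2936 = 175.4404.
ΔQ = 112.801 − 2.2936 = 110.5074; wedge = 175.4404 − 88.25 = 87.1904.
Deadweight loss = ½ × 110.5074 × 87.1904 = 4817.59.

4817.59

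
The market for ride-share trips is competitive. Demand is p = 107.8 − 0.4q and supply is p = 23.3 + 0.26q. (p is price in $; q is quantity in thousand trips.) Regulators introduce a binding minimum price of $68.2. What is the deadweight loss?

Competitive equilibrium: 107.8 − 0.4q = 23.3 + 0.26q → q* = 128.0303, p* = 56.5879.
At the floor p = 68.2, quantity demanded = (107.8 − 68.2)/0.4 = 99.
Sellers' marginal cost at q' = 99: 23.3 + 0.26·99 = 49.04.
Δq = 128.0303 − 99 = 29.0303; wedge = 68.2 − 49.04 = 19.16.
Welfare loss = ½ × 29.0303 × 19.16 = $278.11 thousand.

$278.11 thousand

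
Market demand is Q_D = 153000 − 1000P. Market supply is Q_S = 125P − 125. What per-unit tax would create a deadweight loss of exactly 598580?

103.8

In inverse form: demand P = 153 − 0.001Q, supply P = 1 + 0.008Q.
Competitive equilibrium: 153 − 0.001Q = 1 + 0.008Q → Q* = 16888.8889, P* = 136.1111.
A tax t gives ΔQ = t/0.009 and wedge t, so DWL = t²/0.018.
t²/0.018 = 598580 → t² = 10774.44 → t = 103.8.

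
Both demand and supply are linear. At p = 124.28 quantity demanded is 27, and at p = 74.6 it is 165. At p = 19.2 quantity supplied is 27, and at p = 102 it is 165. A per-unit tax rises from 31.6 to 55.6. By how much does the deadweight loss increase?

1090

Demand slope = (74.6 − 124.28)/(165 − 27) = −0.36, so p = 134 − 0.36q.
Supply slope = (102 − 19.2)/(165 − 27) = 0.6, so p = 3 + 0.6q.
Competitive equilibrium: 134 − 0.36q = 3 + 0.6q → q* = 136.4583, p* = 84.875.
For a per-unit tax t: Δq = t/0.96, so DWL = ½·t·(t/0.96) = t²/1.92.
At t = 31.6: DWL = 520.083. At t = 55.6: DWL = 1610.083.
Increase = 1610.083 − 520.083 = 1090.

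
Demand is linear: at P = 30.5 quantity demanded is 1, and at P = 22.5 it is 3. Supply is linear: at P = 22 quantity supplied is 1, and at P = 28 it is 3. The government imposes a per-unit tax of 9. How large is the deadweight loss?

5.79

Demand slope = (22.5 − 30.5)/(3 − 1) = −4, so P = 34.5 − 4Q.
Supply slope = (28 − 22)/(3 − 1) = 3, so P = 19 + 3Q.
Competitive equilibrium: 34.5 − 4Q = 19 + 3Q → Q* = 2.2143, P* = 25.6429.
With the tax, the buyer price exceeds the seller price by 9: (34.5 − 4Q) − (19 + 3Q) = 9 → Q' = 0.9286.
ΔQ = 2.2143 − 0.9286 = 1.2857; the wedge equals the tax, 9.
Welfare loss = ½ × 1.2857 × 9 = 5.79.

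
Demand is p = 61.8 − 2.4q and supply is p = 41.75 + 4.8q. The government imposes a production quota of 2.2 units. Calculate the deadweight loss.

1.23

Competitive equilibrium: 61.8 − 2.4q = 41.75 + 4.8q → q* = 2.7847, p* = 55.1167.
At q = 2.2: demand price = 61.8 − 2.4·2.2 = 56.52; supply price = 41.75 + 4.8·2.2 = 52.31.
Δq = 2.7847 − 2.2 = 0.5847; wedge = 56.52 − 52.31 = 4.21.
Welfare loss = ½ × 0.5847 × 4.21 = 1.23.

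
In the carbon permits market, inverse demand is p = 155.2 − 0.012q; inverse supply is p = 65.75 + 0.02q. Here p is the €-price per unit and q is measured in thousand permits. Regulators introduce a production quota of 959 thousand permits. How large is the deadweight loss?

Competitive equilibrium: 155.2 − 0.012q = 65.75 + 0.02q → q* = 2795.3125, p* = 121.6563.
At q = 959: demand price = 155.2 − 0.012·959 = 143.692; supply price = 65.75 + 0.02·959 = 84.93.
Δq = 2795.3125 − 959 = 1836.3125; wedge = 143.692 − 84.93 = 58.762.
Deadweight loss = ½ × 1836.3125 × 58.762 = €53952.70 thousand.

€53952.70 thousand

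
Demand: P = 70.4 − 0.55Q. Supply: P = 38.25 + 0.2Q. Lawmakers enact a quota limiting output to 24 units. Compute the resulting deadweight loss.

133.48

Competitive equilibrium: 70.4 − 0.55Q = 38.25 + 0.2Q → Q* = 42.8667, P* = 46.8233.
At Q = 24: demand price = 70.4 − 0.55·24 = 57.2; supply price = 38.25 + 0.2·24 = 43.05.
ΔQ = 42.8667 − 24 = 18.8667; wedge = 57.2 − 43.05 = 14.15.
DWL = ½ × 18.8667 × 14.15 = 133.48.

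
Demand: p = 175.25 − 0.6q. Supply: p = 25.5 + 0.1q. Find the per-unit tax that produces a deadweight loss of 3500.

70

Competitive equilibrium: 175.25 − 0.6q = 25.5 + 0.1q → q* = 213.9286, p* = 46.8929.
A tax t gives Δq = t/0.7 and wedge t, so DWL = t²/1.4.
t²/1.4 = 3500 → t² = 4900 → t = 70.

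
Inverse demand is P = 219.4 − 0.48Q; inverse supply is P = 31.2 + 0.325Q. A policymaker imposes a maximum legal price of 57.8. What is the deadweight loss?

Competitive equilibrium: 219.4 − 0.48Q = 31.2 + 0.325Q → Q* = 233.78882, P* = 107.18137.
At the ceiling P = 57.8, quantity supplied = (57.8 − 31.2)/0.325 = 81.84615.
Willingness to pay at Q' = 81.84615: 219.4 − 0.48·81.84615 = 180.11385.
ΔQ = 233.78882 − 81.84615 = 151.94267; wedge = 180.11385 − 57.8 = 122.31385.
DWL = ½ × 151.94267 × 122.31385 = 9292.35.

9292.35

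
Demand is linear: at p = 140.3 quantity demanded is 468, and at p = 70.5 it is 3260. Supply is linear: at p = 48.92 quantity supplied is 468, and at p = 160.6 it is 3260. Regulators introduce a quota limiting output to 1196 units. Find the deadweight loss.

Demand slope = (70.5 − 140.3)/(3260 − 468) = −0.025, so p = 152 − 0.025q.
Supply slope = (160.6 − 48.92)/(3260 − 468) = 0.04, so p = 30.2 + 0.04q.
Competitive equilibrium: 152 − 0.025q = 30.2 + 0.04q → q* = 1873.8462, p* = 105.1538.
At q = 1196: demand price = 152 − 0.025·1196 = 122.1; supply price = 30.2 + 0.04·1196 = 78.04.
Δq = 1873.8462 − 1196 = 677.8462; wedge = 122.1 − 78.04 = 44.06.
Welfare loss = ½ × 677.8462 × 44.06 = 14932.95.

14932.95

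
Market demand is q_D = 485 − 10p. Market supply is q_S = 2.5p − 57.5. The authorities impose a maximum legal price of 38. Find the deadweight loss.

In inverse form: demand p = 48.5 − 0.1q, supply p = 23 + 0.4q.
Competitive equilibrium: 48.5 − 0.1q = 23 + 0.4q → q* = 51, p* = 43.4.
At the ceiling p = 38, quantity supplied = (38 − 23)/0.4 = 37.5.
Willingness to pay at q' = 37.5: 48.5 − 0.1·37.5 = 44.75.
Δq = 51 − 37.5 = 13.5; wedge = 44.75 − 38 = 6.75.
Deadweight loss = ½ × 13.5 × 6.75 = 45.56.

45.56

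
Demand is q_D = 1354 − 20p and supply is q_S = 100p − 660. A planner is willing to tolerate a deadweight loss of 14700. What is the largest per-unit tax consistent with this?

In inverse form: demand p = 67.7 − 0.05q, supply p = 6.6 + 0.01q.
Competitive equilibrium: 67.7 − 0.05q = 6.6 + 0.01q → q* = 1018.3333, p* = 16.7833.
A tax t gives Δq = t/0.06 and wedge t, so DWL = t²/0.12.
t²/0.12 = 14700 → t² = 1764 → t = 42.

42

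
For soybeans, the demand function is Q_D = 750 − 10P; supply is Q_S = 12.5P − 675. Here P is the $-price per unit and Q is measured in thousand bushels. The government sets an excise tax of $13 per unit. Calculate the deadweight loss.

In inverse form: demand P = 75 − 0.1Q, supply P = 54 + 0.08Q.
Competitive equilibrium: 75 − 0.1Q = 54 + 0.08Q → Q* = 116.6667, P* = 63.3333.
With the tax, the buyer price exceeds the seller price by 13: (75 − 0.1Q) − (54 + 0.08Q) = 13 → Q' = 44.4444.
ΔQ = 116.6667 − 44.4444 = 72.2223; the wedge equals the tax, 13.
The triangle = ½ × 72.2223 × 13 = $469.44 thousand.

$469.44 thousand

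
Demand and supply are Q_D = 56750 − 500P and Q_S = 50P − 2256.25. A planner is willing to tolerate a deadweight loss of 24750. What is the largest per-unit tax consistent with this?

In inverse form: demand P = 113.5 − 0.002Q, supply P = 45.125 + 0.02Q.
Competitive equilibrium: 113.5 − 0.002Q = 45.125 + 0.02Q → Q* = 3107.9545, P* = 107.2841.
A tax t gives ΔQ = t/0.022 and wedge t, so DWL = t²/0.044.
t²/0.044 = 24750 → t² = 1089 → t = 33.

33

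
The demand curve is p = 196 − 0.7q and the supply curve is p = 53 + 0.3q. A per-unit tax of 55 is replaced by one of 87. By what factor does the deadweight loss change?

Competitive equilibrium: 196 − 0.7q = 53 + 0.3q → q* = 143, p* = 95.9.
For a per-unit tax t: Δq = t/1, so DWL = ½·t·(t/1) = t²/2.
At t = 55: DWL = 1512.5. At t = 87: DWL = 3784.5.
Ratio = (87/55)² = 2.502.

2.502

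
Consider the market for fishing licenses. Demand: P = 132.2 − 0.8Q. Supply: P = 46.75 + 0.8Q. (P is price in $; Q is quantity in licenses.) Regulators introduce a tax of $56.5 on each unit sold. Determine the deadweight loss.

$997.58

Competitive equilibrium: 132.2 − 0.8Q = 46.75 + 0.8Q → Q* = 53.4063, P* = 89.475.
With the tax, the buyer price exceeds the seller price by 56.5: (132.2 − 0.8Q) − (46.75 + 0.8Q) = 56.5 → Q' = 18.0938.
ΔQ = 53.4063 − 18.0938 = 35.3125; the wedge equals the tax, 56.5.
Deadweight loss = ½ × 35.3125 × 56.5 = $997.58.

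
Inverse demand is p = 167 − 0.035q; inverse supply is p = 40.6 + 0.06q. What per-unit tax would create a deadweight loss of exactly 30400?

Competitive equilibrium: 167 − 0.035q = 40.6 + 0.06q → q* = 1330.5263, p* = 120.4316.
A tax t gives Δq = t/0.095 and wedge t, so DWL = t²/0.19.
t²/0.19 = 30400 → t² = 5776 → t = 76.

76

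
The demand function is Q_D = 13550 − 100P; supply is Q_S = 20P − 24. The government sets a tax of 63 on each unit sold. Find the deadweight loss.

33075

In inverse form: demand P = 135.5 − 0.01Q, supply P = 1.2 + 0.05Q.
Competitive equilibrium: 135.5 − 0.01Q = 1.2 + 0.05Q → Q* = 2238.3333, P* = 113.1167.
With the tax, the buyer price exceeds the seller price by 63: (135.5 − 0.01Q) − (1.2 + 0.05Q) = 63 → Q' = 1188.3333.
ΔQ = 2238.3333 − 1188.3333 = 1050; the wedge equals the tax, 63.
The triangle = ½ × 1050 × 63 = 33075.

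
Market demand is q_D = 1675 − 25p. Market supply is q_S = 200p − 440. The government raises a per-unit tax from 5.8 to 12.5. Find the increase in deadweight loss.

In inverse form: demand p = 67 − 0.04q, supply p = 2.2 + 0.005q.
Competitive equilibrium: 67 − 0.04q = 2.2 + 0.005q → q* = 1440, p* = 9.4.
For a per-unit tax t: Δq = t/0.045, so DWL = ½·t·(t/0.045) = t²/0.09.
At t = 5.8: DWL = 373.778. At t = 12.5: DWL = 1736.111.
Increase = 1736.111 − 373.778 = 1362.33.

1362.33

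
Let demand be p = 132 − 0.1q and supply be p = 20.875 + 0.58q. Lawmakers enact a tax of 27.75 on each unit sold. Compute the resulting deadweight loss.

566.22

Competitive equilibrium: 132 − 0.1q = 20.875 + 0.58q → q* = 163.4191, p* = 115.6581.
With the tax, the buyer price exceeds the seller price by 27.75: (132 − 0.1q) − (20.875 + 0.58q) = 27.75 → q' = 122.6103.
Δq = 163.4191 − 122.6103 = 40.8088; the wedge equals the tax, 27.75.
Deadweight loss = ½ × 40.8088 × 27.75 = 566.22.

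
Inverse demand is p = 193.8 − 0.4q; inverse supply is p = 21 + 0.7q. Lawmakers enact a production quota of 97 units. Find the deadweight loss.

Competitive equilibrium: 193.8 − 0.4q = 21 + 0.7q → q* = 157.0909, p* = 130.9636.
At q = 97: demand price = 193.8 − 0.4·97 = 155; supply price = 21 + 0.7·97 = 88.9.
Δq = 157.0909 − 97 = 60.0909; wedge = 155 − 88.9 = 66.1.
DWL = ½ × 60.0909 × 66.1 = 1986.

1986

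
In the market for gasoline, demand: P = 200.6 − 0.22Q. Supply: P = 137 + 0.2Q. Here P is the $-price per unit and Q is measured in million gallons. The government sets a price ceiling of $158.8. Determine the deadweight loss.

$378.04 million

Competitive equilibrium: 200.6 − 0.22Q = 137 + 0.2Q → Q* = 151.4286, P* = 167.2857.
At the ceiling P = 158.8, quantity supplied = (158.8 − 137)/0.2 = 109.
Willingness to pay at Q' = 109: 200.6 − 0.22·109 = 176.62.
ΔQ = 151.4286 − 109 = 42.4286; wedge = 176.62 − 158.8 = 17.82.
Deadweight loss = ½ × 42.4286 × 17.82 = $378.04 million.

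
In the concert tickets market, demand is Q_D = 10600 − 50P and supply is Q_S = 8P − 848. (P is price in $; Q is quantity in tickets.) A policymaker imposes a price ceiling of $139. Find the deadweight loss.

In inverse form: demand P = 212 − 0.02Q, supply P = 106 + 0.125Q.
Competitive equilibrium: 212 − 0.02Q = 106 + 0.125Q → Q* = 731.0345, P* = 197.3793.
At the ceiling P = 139, quantity supplied = (139 − 106)/0.125 = 264.
Willingness to pay at Q' = 264: 212 − 0.02·264 = 206.72.
ΔQ = 731.0345 − 264 = 467.0345; wedge = 206.72 − 139 = 67.72.
The triangle = ½ × 467.0345 × 67.72 = $15813.79.

$15813.79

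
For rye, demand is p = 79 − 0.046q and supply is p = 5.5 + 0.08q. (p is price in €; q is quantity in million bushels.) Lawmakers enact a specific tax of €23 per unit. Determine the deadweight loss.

€2099.21 million

Competitive equilibrium: 79 − 0.046q = 5.5 + 0.08q → q* = 583.3333, p* = 52.1667.
With the tax, the buyer price exceeds the seller price by 23: (79 − 0.046q) − (5.5 + 0.08q) = 23 → q' = 400.7937.
Δq = 583.3333 − 400.7937 = 182.5396; the wedge equals the tax, 23.
The triangle = ½ × 182.5396 × 23 = €2099.21 million.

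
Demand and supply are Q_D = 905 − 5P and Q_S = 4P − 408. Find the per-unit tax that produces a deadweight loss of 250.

In inverse form: demand P = 181 − 0.2Q, supply P = 102 + 0.25Q.
Competitive equilibrium: 181 − 0.2Q = 102 + 0.25Q → Q* = 175.5556, P* = 145.8889.
A tax t gives ΔQ = t/0.45 and wedge t, so DWL = t²/0.9.
t²/0.9 = 250 → t² = 225 → t = 15.

15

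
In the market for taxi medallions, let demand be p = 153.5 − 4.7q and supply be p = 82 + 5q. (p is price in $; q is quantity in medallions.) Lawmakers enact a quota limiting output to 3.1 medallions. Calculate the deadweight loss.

$88.48

Competitive equilibrium: 153.5 − 4.7q = 82 + 5q → q* = 7.3711, p* = 118.8557.
At q = 3.1: demand price = 153.5 − 4.7·3.1 = 138.93; supply price = 82 + 5·3.1 = 97.5.
Δq = 7.3711 − 3.1 = 4.2711; wedge = 138.93 − 97.5 = 41.43.
DWL = ½ × 4.2711 × 41.43 = $88.48.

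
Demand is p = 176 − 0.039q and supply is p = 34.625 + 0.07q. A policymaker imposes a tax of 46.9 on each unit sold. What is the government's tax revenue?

40650.25

Competitive equilibrium: 176 − 0.039q = 34.625 + 0.07q → q* = 1297.0183, p* = 125.4163.
With the tax, the buyer price exceeds the seller price by 46.9: (176 − 0.039q) − (34.625 + 0.07q) = 46.9 → q' = 866.7431.
Tax revenue = 46.9 × 866.7431 = 40650.25.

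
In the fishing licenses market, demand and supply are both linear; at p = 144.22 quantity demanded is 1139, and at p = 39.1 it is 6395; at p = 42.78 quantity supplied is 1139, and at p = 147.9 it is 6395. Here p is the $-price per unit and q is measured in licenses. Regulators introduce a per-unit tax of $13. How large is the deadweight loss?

$2112.50

Demand slope = (39.1 − 144.22)/(6395 − 1139) = −0.02, so p = 167 − 0.02q.
Supply slope = (147.9 − 42.78)/(6395 − 1139) = 0.02, so p = 20 + 0.02q.
Competitive equilibrium: 167 − 0.02q = 20 + 0.02q → q* = 3675, p* = 93.5.
With the tax, the buyer price exceeds the seller price by 13: (167 − 0.02q) − (20 + 0.02q) = 13 → q' = 3350.
Δq = 3675 − 3350 = 325; the wedge equals the tax, 13.
DWL = ½ × 325 × 13 = $2112.50.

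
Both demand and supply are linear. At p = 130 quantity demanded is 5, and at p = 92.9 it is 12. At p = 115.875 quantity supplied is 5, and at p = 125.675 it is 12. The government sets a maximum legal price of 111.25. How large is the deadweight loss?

Demand slope = (92.9 − 130)/(12 − 5) = −5.3, so p = 156.5 − 5.3q.
Supply slope = (125.675 − 115.875)/(12 − 5) = 1.4, so p = 108.875 + 1.4q.
Competitive equilibrium: 156.5 − 5.3q = 108.875 + 1.4q → q* = 7.1082, p* = 118.8265.
At the ceiling p = 111.25, quantity supplied = (111.25 − 108.875)/1.4 = 1.6964.
Willingness to pay at q' = 1.6964: 156.5 − 5.3·1.6964 = 147.5091.
Δq = 7.1082 − 1.6964 = 5.4118; wedge = 147.5091 − 111.25 = 36.2591.
The triangle = ½ × 5.4118 × 36.2591 = 98.11.

98.11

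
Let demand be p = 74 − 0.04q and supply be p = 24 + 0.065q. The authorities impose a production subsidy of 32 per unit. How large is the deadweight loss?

4876.19

Competitive equilibrium: 74 − 0.04q = 24 + 0.065q → q* = 476.1905, p* = 54.9524.
The subsidy lowers effective supply by 32: p = 0.065q − 8.
New quantity: 74 − 0.04q = 0.065q − 8 → q' = 780.9524.
Overproduction Δq = 780.9524 − 476.1905 = 304.7619; wedge = subsidy = 32.
Welfare loss = ½ × 304.7619 × 32 = 4876.19.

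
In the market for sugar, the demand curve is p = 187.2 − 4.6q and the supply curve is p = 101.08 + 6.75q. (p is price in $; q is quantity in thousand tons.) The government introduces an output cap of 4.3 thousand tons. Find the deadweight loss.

$61.34 thousand

Competitive equilibrium: 187.2 − 4.6q = 101.08 + 6.75q → q* = 7.5877, p* = 152.2967.
At q = 4.3: demand price = 187.2 − 4.6·4.3 = 167.42; supply price = 101.08 + 6.75·4.3 = 130.105.
Δq = 7.5877 − 4.3 = 3.2877; wedge = 167.42 − 130.105 = 37.315.
DWL = ½ × 3.2877 × 37.315 = $61.34 thousand.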